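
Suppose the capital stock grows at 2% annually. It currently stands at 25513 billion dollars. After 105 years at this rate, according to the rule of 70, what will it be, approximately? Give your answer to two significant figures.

It doubles every 70/2 ≈ 35.00 years, so 105 years is 3.00 doublings.
2^3.00 ≈ 8.00; 25513 × 8.00 ≈ 200000 billion dollars.

approximately 200000 billion dollars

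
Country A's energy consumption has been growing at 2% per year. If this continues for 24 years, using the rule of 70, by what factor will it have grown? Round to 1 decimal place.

≈ 1.6 times

Doubles every ≈ 35.00 years (70/2).
24 years is 0.69 doublings; 2^0.69 ≈ 1.6×.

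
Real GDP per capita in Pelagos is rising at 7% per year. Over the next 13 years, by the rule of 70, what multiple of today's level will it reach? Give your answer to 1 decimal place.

Doubling time ≈ 70/7 = 10.00 years.
13 years / 10.00 ≈ 1.30 doublings → factor 2^1.30 ≈ 2.5.

roughly 2.5 times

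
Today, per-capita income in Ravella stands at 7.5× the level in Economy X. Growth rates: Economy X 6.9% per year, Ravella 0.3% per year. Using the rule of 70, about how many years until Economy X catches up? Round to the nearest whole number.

31 years

Economy X gains on Ravella at 6.9% − 0.3% = 6.6 points a year.
At that relative rate the gap halves every 70/6.6 ≈ 10.61 years.
A 7.5× gap takes log₂(7.5) ≈ 2.91 halvings to close: 2.91 × 10.61 ≈ 31 years.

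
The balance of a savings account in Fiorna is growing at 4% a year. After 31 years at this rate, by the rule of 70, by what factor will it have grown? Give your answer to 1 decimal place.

Doubles every ≈ 17.50 years (70/4).
31 years is 1.77 doublings; 2^1.77 ≈ 3.4×.

about 3.4 times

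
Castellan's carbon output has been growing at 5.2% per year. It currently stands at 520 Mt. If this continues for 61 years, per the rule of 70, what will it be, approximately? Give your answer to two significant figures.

12000 Mt

It doubles every 70/5.2 ≈ 13.46 years, so 61 years is 4.53 doublings.
2^4.53 ≈ 23.10; 520 × 23.10 ≈ 12000 Mt.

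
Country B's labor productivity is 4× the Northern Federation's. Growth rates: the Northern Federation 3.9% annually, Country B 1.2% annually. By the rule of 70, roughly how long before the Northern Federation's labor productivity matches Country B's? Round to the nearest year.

approximately 52 years

What matters is the difference: 2.7 pp.
Rule of 70 on the gap: the ratio halves every 70/2.7 ≈ 25.93 years.
A 4× gap closes after 2 halvings: 2 × 25.93 ≈ 52 years.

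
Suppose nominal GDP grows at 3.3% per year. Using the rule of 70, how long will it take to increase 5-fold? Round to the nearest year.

One doubling takes 70/3.3 = 21.21 years.
Reaching 5× takes log₂(5) ≈ 2.32 doublings.
2.32 × 21.21 ≈ 49 years.

about 49 years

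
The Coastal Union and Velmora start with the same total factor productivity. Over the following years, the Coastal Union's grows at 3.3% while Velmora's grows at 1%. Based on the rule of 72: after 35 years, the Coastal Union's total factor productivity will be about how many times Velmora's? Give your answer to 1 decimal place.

≈ 2.2 times

the Coastal Union pulls ahead at 2.3 pp per year, so the ratio doubles every 72/2.3 ≈ 31.30 years.
In 35 years that's 1.12 doublings: 2^1.12 ≈ 2.2.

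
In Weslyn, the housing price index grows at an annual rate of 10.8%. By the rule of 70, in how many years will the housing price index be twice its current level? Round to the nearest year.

Doubling time ≈ 70 / 10.8 = 6.48 years.

6 years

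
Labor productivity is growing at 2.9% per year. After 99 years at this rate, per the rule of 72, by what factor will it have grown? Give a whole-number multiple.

roughly 16 times

Doubling time ≈ 72/2.9 = 24.83 years.
99/24.83 ≈ 4 doublings, so about 2^4 = 16×.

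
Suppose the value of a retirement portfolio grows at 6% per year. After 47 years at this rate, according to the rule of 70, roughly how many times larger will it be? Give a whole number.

16 times

At 6% one doubling takes ≈ 11.67 years; 47 years is 4 of them, so ×16.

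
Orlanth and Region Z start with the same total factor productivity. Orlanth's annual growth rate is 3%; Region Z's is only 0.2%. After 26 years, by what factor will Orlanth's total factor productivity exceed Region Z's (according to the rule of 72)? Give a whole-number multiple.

approximately 2 times

Rate gap = 3% − 0.2% = 2.8 points.
The ratio doubles every 72/2.8 ≈ 25.71 years.
26/25.71 ≈ 1.01 doublings → ratio ≈ 2^1.01 ≈ 2.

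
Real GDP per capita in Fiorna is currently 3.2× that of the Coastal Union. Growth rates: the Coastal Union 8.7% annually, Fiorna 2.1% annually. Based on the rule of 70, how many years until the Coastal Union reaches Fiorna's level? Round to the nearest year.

What matters is the difference: 6.6 pp.
Rule of 70 on the gap: the ratio halves every 70/6.6 ≈ 10.61 years.
A 3.2× gap takes log₂(3.2) ≈ 1.68 halvings to close: 1.68 × 10.61 ≈ 18 years.

around 18 years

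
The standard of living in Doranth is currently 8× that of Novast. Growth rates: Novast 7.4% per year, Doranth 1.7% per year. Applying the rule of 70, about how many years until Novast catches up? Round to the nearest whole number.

The growth-rate gap is 7.4% − 1.7% = 5.7 percentage points.
So the ratio between them halves every 70/5.7 ≈ 12.28 years.
An 8× gap closes after 3 halvings: 3 × 12.28 ≈ 37 years.

37 years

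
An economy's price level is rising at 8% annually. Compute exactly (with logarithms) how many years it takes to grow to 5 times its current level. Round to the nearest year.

t = ln(5) / ln(1 + 0.08) = 1.6094 / 0.076961 ≈ 20.91.
≈ 21 years.

21 years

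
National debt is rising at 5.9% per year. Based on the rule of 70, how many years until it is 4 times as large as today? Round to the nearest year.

One doubling takes 70/5.9 = 11.86 years.
4 = 2^2, so 2 doublings → 24 years.

about 24 years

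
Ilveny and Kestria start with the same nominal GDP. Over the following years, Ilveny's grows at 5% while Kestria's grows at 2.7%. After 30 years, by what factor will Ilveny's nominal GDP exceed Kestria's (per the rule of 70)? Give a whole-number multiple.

Only the 2.3-point difference matters.
70/2.3 ≈ 30.43 years per doubling of the ratio; 30 years gives 0.99 doublings, so ≈ 2×.

2 times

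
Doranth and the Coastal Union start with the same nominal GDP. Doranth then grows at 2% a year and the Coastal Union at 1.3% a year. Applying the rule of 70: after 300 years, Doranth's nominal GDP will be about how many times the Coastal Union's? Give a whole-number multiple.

Doranth pulls ahead at 0.7 pp per year, so the ratio doubles every 70/0.7 ≈ 100.00 years.
In 300 years that's 3.00 doublings: 2^3.00 ≈ 8.

roughly 8 times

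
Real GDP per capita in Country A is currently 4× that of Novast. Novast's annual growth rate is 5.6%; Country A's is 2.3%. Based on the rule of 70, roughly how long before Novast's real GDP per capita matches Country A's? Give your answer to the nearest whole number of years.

≈ 42 years

What matters is the difference: 3.3 pp.
Rule of 70 on the gap: the ratio halves every 70/3.3 ≈ 21.21 years.
A 4× gap closes after 2 halvings: 2 × 21.21 ≈ 42 years.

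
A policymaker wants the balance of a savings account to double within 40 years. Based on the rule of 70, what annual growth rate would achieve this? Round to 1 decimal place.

about 1.8%

70 / 40 ≈ 1.75, so about 1.8% annually.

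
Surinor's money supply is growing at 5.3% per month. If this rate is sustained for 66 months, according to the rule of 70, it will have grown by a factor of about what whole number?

≈ 32 times

At 5.3% one doubling takes ≈ 13.21 months; 66 months is 5 of them, so ×32.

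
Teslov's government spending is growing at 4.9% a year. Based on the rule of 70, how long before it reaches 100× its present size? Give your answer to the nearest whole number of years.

Doubling time ≈ 70/4.9 = 14.29 years.
100× is log₂ 100 ≈ 6.64 doublings, so ≈ 6.64 × 14.29 = 95 years.

approximately 95 years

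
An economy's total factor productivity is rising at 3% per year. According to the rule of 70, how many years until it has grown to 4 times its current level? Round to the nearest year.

approximately 47 years

Doubling time ≈ 70/3 = 23.33 years.
4 = 2^2, so 2 doublings → 47 years.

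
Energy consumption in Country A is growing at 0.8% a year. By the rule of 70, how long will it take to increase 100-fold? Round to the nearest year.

about 581 years

One doubling takes 70/0.8 = 87.50 years.
100× is log₂ 100 ≈ 6.64 doublings, so ≈ 6.64 × 87.50 = 581 years.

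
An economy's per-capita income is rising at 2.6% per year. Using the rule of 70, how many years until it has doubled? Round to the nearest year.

Doubling time ≈ 70 / 2.6 = 26.92 years.

about 27 years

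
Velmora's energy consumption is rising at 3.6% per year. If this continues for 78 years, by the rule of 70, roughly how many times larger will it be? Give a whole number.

≈ 16 times

Doubling time ≈ 70/3.6 = 19.44 years.
78/19.44 ≈ 4 doublings, so about 2^4 = 16×.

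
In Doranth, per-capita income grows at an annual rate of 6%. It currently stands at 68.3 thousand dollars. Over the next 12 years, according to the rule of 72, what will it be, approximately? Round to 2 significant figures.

It doubles every 72/6 ≈ 12.00 years, so 12 years is 1.00 doublings.
2^1.00 ≈ 2.00; 68.3 × 2.00 ≈ 140 thousand dollars.

around 140 thousand dollars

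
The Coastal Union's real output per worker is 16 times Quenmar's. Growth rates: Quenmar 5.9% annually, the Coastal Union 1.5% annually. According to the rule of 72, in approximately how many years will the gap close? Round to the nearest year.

Quenmar gains on the Coastal Union at 5.9% − 1.5% = 4.4 points a year.
At that relative rate the gap halves every 72/4.4 ≈ 16.36 years.
A 16 times gap closes after 4 halvings: 4 × 16.36 ≈ 65 years.

roughly 65 years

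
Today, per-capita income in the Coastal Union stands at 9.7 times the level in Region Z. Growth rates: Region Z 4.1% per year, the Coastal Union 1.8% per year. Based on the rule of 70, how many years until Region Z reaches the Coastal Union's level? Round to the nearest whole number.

The growth-rate gap is 4.1% − 1.8% = 2.3 percentage points.
So the ratio between them halves every 70/2.3 ≈ 30.43 years.
A 9.7 times gap takes log₂(9.7) ≈ 3.28 halvings to close: 3.28 × 30.43 ≈ 100 years.

around 100 years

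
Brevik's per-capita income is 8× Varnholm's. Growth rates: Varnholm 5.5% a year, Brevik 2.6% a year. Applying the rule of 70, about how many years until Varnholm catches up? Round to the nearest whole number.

around 72 years

Varnholm gains on Brevik at 5.5% − 2.6% = 2.9 points a year.
At that relative rate the gap halves every 70/2.9 ≈ 24.14 years.
An 8× gap closes after 3 halvings: 3 × 24.14 ≈ 72 years.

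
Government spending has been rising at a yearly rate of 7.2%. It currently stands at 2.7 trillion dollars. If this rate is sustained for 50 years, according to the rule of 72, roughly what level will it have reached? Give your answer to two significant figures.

approximately 86 trillion dollars

It doubles every 72/7.2 ≈ 10.00 years, so 50 years is 5.00 doublings.
2^5.00 ≈ 32.00; 2.7 × 32.00 ≈ 86 trillion dollars.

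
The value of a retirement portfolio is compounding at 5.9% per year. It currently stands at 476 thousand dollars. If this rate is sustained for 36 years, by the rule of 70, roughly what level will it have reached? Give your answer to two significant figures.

Doubling time ≈ 70/5.9 = 11.86 years.
36 years is 36/11.86 ≈ 3.04 doublings, a factor of 2^3.04 ≈ 8.22.
476 × 8.22 ≈ 3900 thousand dollars.

approximately 3900 thousand dollars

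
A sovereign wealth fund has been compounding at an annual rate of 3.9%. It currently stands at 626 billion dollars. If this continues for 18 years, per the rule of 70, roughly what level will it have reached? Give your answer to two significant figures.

It doubles every 70/3.9 ≈ 17.95 years, so 18 years is 1.00 doublings.
2^1.00 ≈ 2.00; 626 × 2.00 ≈ 1300 billion dollars.

about 1300 billion dollars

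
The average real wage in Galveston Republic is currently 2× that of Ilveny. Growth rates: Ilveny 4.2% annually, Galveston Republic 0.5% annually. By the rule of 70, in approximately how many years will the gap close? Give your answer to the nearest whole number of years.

19 years

The growth-rate gap is 4.2% − 0.5% = 3.7 percentage points.
So the ratio between them halves every 70/3.7 ≈ 18.92 years.
A 2× gap closes after 1 halving: 1 × 18.92 ≈ 19 years.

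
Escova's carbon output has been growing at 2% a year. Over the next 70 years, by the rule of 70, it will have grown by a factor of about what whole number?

At 2% one doubling takes ≈ 35.00 years; 70 years is 2 of them, so ×4.

≈ 4 times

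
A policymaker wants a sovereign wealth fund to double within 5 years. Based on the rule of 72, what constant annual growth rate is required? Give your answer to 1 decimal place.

72 / 5 ≈ 14.40, so about 14.4% a year.

roughly 14.4%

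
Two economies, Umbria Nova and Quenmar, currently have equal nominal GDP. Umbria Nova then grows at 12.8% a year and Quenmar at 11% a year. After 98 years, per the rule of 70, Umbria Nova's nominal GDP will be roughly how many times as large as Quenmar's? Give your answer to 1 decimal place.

Only the 1.8-point difference matters.
70/1.8 ≈ 38.89 years per doubling of the ratio; 98 years gives 2.52 doublings, so ≈ 5.7×.

≈ 5.7 times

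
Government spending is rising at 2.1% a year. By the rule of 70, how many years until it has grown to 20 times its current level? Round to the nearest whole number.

approximately 144 years

One doubling takes 70/2.1 = 33.33 years.
20× is log₂ 20 ≈ 4.32 doublings, so ≈ 4.32 × 33.33 = 144 years.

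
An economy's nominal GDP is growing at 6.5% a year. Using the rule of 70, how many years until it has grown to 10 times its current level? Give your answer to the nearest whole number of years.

≈ 36 years

Doubling time ≈ 70/6.5 = 10.77 years.
10× is log₂ 10 ≈ 3.32 doublings, so ≈ 3.32 × 10.77 = 36 years.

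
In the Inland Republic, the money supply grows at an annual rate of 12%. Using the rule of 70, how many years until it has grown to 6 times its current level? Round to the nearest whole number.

roughly 15 years

Doubling time ≈ 70/12 = 5.83 years.
Reaching 6× takes log₂(6) ≈ 2.58 doublings.
2.58 × 5.83 ≈ 15 years.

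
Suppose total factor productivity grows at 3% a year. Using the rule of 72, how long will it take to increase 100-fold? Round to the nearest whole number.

159 years

At 3% it doubles every 72/3 ≈ 24.00 years.
Reaching 100× takes log₂(100) ≈ 6.64 doublings.
6.64 × 24.00 ≈ 159 years.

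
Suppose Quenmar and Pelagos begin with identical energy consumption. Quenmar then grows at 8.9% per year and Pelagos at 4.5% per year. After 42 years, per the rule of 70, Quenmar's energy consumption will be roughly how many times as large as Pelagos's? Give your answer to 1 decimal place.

approximately 6.2 times

Quenmar pulls ahead at 4.4 pp per year, so the ratio doubles every 70/4.4 ≈ 15.91 years.
In 42 years that's 2.64 doublings: 2^2.64 ≈ 6.2.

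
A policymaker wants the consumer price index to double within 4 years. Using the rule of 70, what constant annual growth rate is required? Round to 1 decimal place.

17.5% annually

70 / 4 ≈ 17.50, so about 17.5% annually.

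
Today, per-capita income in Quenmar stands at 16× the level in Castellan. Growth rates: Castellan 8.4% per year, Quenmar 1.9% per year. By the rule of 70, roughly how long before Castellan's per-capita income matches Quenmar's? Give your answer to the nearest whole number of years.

roughly 43 years

The growth-rate gap is 8.4% − 1.9% = 6.5 percentage points.
So the ratio between them halves every 70/6.5 ≈ 10.77 years.
A 16× gap closes after 4 halvings: 4 × 10.77 ≈ 43 years.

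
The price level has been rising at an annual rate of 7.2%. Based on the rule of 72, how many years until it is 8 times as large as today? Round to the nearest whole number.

At 7.2% it doubles every 72/7.2 ≈ 10.00 years.
Getting to 8× needs 3 doublings: 3 × 10.00 ≈ 30 years.

about 30 years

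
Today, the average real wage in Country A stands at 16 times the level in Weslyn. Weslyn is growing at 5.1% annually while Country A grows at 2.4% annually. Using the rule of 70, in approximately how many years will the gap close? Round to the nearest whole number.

Weslyn gains on Country A at 5.1% − 2.4% = 2.7 points a year.
At that relative rate the gap halves every 70/2.7 ≈ 25.93 years.
A 16 times gap closes after 4 halvings: 4 × 25.93 ≈ 104 years.

approximately 104 years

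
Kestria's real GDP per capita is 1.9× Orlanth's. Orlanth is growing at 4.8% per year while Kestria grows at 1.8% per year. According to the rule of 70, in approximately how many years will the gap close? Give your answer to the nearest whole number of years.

What matters is the difference: 3 pp.
Rule of 70 on the gap: the ratio halves every 70/3 ≈ 23.33 years.
A 1.9× gap takes log₂(1.9) ≈ 0.93 halvings to close: 0.93 × 23.33 ≈ 22 years.

around 22 years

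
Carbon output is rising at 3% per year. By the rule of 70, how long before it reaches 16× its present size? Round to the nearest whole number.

At 3% it doubles every 70/3 ≈ 23.33 years.
16 = 2^4, so 4 doublings → 93 years.

approximately 93 years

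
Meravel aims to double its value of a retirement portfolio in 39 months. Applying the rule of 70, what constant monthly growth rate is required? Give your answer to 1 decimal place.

70 / 39 ≈ 1.79, so about 1.8% per month.

about 1.8% per month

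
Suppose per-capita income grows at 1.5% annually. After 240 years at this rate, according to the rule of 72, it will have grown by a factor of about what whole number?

32 times

Doubling time ≈ 72/1.5 = 48.00 years.
240/48.00 ≈ 5 doublings, so about 2^5 = 32×.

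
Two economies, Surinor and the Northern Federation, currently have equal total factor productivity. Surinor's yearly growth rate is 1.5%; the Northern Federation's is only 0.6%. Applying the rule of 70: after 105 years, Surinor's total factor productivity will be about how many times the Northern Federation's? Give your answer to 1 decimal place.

2.5 times

Rate gap = 1.5% − 0.6% = 0.9 points.
The ratio doubles every 70/0.9 ≈ 77.78 years.
105/77.78 ≈ 1.35 doublings → ratio ≈ 2^1.35 ≈ 2.5.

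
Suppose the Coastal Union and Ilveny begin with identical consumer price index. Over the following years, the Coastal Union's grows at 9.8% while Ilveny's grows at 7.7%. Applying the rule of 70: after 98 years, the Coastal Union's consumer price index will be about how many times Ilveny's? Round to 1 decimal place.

7.7 times

the Coastal Union pulls ahead at 2.1 pp per year, so the ratio doubles every 70/2.1 ≈ 33.33 years.
In 98 years that's 2.94 doublings: 2^2.94 ≈ 7.7.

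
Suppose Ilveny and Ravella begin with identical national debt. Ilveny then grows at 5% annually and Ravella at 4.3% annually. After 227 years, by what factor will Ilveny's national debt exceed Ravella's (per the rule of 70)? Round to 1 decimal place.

Ilveny pulls ahead at 0.7 pp per year, so the ratio doubles every 70/0.7 ≈ 100.00 years.
In 227 years that's 2.27 doublings: 2^2.27 ≈ 4.8.

around 4.8 times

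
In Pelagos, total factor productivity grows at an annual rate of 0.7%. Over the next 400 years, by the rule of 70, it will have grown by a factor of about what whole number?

Doubling time ≈ 70/0.7 = 100.00 years.
400/100.00 ≈ 4 doublings, so about 2^4 = 16×.

roughly 16 times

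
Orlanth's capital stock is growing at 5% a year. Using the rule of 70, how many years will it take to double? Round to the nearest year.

about 14 years

Doubling time ≈ 70 / 5 = 14.00 years.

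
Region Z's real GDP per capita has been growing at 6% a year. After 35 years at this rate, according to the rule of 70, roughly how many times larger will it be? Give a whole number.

70/6 ≈ 11.67 years per doubling.
35 years fits 3 doublings: 2^3 = 8.

8 times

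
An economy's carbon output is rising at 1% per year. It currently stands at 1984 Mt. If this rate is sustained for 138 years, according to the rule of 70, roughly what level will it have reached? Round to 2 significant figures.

around 7800 Mt

Doubling time ≈ 70/1 = 70.00 years.
138 years is 138/70.00 ≈ 1.97 doublings, a factor of 2^1.97 ≈ 3.92.
1984 × 3.92 ≈ 7800 Mt.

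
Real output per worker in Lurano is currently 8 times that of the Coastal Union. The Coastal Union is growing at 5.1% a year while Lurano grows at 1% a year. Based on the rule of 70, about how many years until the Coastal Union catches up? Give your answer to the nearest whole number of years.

The growth-rate gap is 5.1% − 1% = 4.1 percentage points.
So the ratio between them halves every 70/4.1 ≈ 17.07 years.
An 8 times gap closes after 3 halvings: 3 × 17.07 ≈ 51 years.

approximately 51 years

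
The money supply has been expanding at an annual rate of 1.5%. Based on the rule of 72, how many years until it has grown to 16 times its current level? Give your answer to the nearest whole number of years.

Doubling time ≈ 72/1.5 = 48.00 years.
16 = 2^4, so 4 doublings → 192 years.

about 192 years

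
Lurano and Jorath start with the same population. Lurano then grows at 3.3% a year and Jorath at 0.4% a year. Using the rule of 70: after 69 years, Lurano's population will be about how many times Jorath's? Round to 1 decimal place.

approximately 7.3 times

Rate gap = 3.3% − 0.4% = 2.9 points.
The ratio doubles every 70/2.9 ≈ 24.14 years.
69/24.14 ≈ 2.86 doublings → ratio ≈ 2^2.86 ≈ 7.3.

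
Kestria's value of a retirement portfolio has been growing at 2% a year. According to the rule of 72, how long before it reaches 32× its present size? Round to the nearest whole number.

about 180 years

Doubling time ≈ 72/2 = 36.00 years.
32× is 5 doublings, so 5 × 36.00 ≈ 180 years.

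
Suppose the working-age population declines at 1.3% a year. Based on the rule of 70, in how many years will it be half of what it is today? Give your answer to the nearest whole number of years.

roughly 54 years

Halving time ≈ 70 / 1.3 = 53.85 → 54 years.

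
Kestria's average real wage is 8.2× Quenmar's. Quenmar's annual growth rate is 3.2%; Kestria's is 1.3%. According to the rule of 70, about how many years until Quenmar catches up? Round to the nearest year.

Quenmar gains on Kestria at 3.2% − 1.3% = 1.9 points a year.
At that relative rate the gap halves every 70/1.9 ≈ 36.84 years.
An 8.2× gap takes log₂(8.2) ≈ 3.04 halvings to close: 3.04 × 36.84 ≈ 112 years.

≈ 112 years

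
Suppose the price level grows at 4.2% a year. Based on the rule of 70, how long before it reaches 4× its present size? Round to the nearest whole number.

≈ 33 years

At 4.2% it doubles every 70/4.2 ≈ 16.67 years.
4 = 2^2, so 2 doublings → 33 years.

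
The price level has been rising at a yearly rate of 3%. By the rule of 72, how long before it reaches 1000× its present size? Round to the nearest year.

At 3% it doubles every 72/3 ≈ 24.00 years.
Reaching 1000× takes log₂(1000) ≈ 9.97 doublings.
9.97 × 24.00 ≈ 239 years.

about 239 years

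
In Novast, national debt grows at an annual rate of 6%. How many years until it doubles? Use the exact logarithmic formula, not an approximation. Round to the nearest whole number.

t = ln(2) / ln(1 + 0.06) = 0.6931 / 0.058269 ≈ 11.89.
≈ 12 years.

12 years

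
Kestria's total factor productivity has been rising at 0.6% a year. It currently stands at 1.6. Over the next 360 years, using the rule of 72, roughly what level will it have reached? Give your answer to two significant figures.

about 13

Doubling time ≈ 72/0.6 = 120.00 years.
360 years is 360/120.00 ≈ 3.00 doublings, a factor of 2^3.00 ≈ 8.00.
1.6 × 8.00 ≈ 13.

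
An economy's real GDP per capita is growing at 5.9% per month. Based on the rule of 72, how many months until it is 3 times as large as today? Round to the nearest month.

One doubling takes 72/5.9 = 12.20 months.
Reaching 3× takes log₂(3) ≈ 1.58 doublings.
1.58 × 12.20 ≈ 19 months.

roughly 19 months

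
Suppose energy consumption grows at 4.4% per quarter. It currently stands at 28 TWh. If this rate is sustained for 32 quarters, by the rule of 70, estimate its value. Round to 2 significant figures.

Doubling time ≈ 70/4.4 = 15.91 quarters.
32 quarters is 32/15.91 ≈ 2.01 doublings, a factor of 2^2.01 ≈ 4.03.
28 × 4.03 ≈ 110 TWh.

110 TWh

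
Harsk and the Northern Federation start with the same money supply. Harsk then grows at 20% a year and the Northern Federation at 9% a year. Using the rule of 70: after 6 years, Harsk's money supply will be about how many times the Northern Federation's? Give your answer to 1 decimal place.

Rate gap = 20% − 9% = 11 points.
The ratio doubles every 70/11 ≈ 6.36 years.
6/6.36 ≈ 0.94 doublings → ratio ≈ 2^0.94 ≈ 1.9.

roughly 1.9 times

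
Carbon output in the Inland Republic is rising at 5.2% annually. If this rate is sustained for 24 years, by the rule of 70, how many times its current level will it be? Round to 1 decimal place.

Doubling time ≈ 70/5.2 = 13.46 years.
24 years / 13.46 ≈ 1.78 doublings → factor 2^1.78 ≈ 3.4.

≈ 3.4 times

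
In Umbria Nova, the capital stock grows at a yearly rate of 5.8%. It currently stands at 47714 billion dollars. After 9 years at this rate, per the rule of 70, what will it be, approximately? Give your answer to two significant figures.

It doubles every 70/5.8 ≈ 12.07 years, so 9 years is 0.75 doublings.
2^0.75 ≈ 1.68; 47714 × 1.68 ≈ 80000 billion dollars.

≈ 80000 billion dollars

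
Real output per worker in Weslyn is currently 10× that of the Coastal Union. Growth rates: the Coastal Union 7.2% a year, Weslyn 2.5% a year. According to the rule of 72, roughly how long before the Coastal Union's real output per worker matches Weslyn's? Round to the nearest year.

What matters is the difference: 4.7 pp.
Rule of 72 on the gap: the ratio halves every 72/4.7 ≈ 15.32 years.
A 10× gap takes log₂(10) ≈ 3.32 halvings to close: 3.32 × 15.32 ≈ 51 years.

51 years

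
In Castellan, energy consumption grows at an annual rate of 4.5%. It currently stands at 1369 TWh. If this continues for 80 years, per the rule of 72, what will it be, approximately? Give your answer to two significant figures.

approximately 44000 TWh

It doubles every 72/4.5 ≈ 16.00 years, so 80 years is 5.00 doublings.
2^5.00 ≈ 32.00; 1369 × 32.00 ≈ 44000 TWh.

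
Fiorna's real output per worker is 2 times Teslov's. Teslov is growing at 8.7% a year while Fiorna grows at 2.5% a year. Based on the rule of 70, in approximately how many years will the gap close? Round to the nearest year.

What matters is the difference: 6.2 pp.
Rule of 70 on the gap: the ratio halves every 70/6.2 ≈ 11.29 years.
A 2 times gap closes after 1 halving: 1 × 11.29 ≈ 11 years.

approximately 11 years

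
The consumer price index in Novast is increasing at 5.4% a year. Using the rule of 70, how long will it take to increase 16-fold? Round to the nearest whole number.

One doubling takes 70/5.4 = 12.96 years.
16 = 2^4, so 4 doublings → 52 years.

roughly 52 years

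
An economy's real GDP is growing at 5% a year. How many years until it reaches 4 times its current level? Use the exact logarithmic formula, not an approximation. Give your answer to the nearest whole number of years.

t = ln(4) / ln(1 + 0.05) = 1.3863 / 0.048790 ≈ 28.41.
≈ 28 years.

28 years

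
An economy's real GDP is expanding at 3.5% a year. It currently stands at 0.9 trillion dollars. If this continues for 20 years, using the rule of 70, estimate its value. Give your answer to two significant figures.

Doubling time ≈ 70/3.5 = 20.00 years.
20 years is 20/20.00 ≈ 1.00 doublings, a factor of 2^1.00 ≈ 2.00.
0.9 × 2.00 ≈ 1.8 trillion dollars.

approximately 1.8 trillion dollars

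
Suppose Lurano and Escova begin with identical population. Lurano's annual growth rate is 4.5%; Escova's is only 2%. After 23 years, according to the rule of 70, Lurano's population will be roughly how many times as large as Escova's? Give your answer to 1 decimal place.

≈ 1.8 times

Lurano pulls ahead at 2.5 pp per year, so the ratio doubles every 70/2.5 ≈ 28.00 years.
In 23 years that's 0.82 doublings: 2^0.82 ≈ 1.8.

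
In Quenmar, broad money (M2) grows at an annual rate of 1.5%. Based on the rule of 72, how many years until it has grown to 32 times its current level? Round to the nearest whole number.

One doubling takes 72/1.5 = 48.00 years.
Getting to 32× needs 5 doublings: 5 × 48.00 ≈ 240 years.

about 240 years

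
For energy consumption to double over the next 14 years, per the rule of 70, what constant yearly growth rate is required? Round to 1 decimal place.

around 5.0% per year

70 / 14 ≈ 5.00, so about 5.0% per year.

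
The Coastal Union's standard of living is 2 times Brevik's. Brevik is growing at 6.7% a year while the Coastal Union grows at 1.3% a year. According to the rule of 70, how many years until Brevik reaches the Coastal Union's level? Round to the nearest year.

13 years

Brevik gains on the Coastal Union at 6.7% − 1.3% = 5.4 points a year.
At that relative rate the gap halves every 70/5.4 ≈ 12.96 years.
A 2 times gap closes after 1 halving: 1 × 12.96 ≈ 13 years.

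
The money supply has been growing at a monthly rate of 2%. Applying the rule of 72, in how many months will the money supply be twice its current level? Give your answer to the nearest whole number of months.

72/2 ≈ 36.00, so it doubles roughly every 36 months.

≈ 36 months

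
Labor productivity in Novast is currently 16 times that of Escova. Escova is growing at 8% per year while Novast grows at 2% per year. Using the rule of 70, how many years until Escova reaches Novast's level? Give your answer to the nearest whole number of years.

Escova gains on Novast at 8% − 2% = 6 points a year.
At that relative rate the gap halves every 70/6 ≈ 11.67 years.
A 16 times gap closes after 4 halvings: 4 × 11.67 ≈ 47 years.

around 47 years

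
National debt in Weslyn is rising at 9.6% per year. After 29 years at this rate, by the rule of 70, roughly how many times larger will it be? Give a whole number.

70/9.6 ≈ 7.29 years per doubling.
29 years fits 4 doublings: 2^4 = 16.

around 16 times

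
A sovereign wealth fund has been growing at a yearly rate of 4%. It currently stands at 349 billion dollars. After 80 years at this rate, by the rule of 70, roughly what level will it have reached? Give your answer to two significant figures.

approximately 8300 billion dollars

Doubling time ≈ 70/4 = 17.50 years.
80 years is 80/17.50 ≈ 4.57 doublings, a factor of 2^4.57 ≈ 23.75.
349 × 23.75 ≈ 8300 billion dollars.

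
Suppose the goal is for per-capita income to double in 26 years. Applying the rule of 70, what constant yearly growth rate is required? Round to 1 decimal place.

≈ 2.7% per year

70 / 26 ≈ 2.69, so about 2.7% per year.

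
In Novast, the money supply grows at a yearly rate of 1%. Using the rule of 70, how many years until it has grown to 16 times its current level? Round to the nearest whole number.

280 years

Doubling time ≈ 70/1 = 70.00 years.
16× is 4 doublings, so 4 × 70.00 ≈ 280 years.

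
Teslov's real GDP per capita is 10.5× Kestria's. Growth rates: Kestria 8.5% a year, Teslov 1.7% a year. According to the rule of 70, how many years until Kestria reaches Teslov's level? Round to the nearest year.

≈ 35 years

The growth-rate gap is 8.5% − 1.7% = 6.8 percentage points.
So the ratio between them halves every 70/6.8 ≈ 10.29 years.
A 10.5× gap takes log₂(10.5) ≈ 3.39 halvings to close: 3.39 × 10.29 ≈ 35 years.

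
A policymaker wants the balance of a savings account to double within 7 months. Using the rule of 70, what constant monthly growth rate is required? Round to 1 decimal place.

10.0%

70 / 7 ≈ 10.00, so about 10.0% per month.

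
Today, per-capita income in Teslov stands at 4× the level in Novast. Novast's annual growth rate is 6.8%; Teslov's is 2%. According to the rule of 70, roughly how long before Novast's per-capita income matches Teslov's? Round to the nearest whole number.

What matters is the difference: 4.8 pp.
Rule of 70 on the gap: the ratio halves every 70/4.8 ≈ 14.58 years.
A 4× gap closes after 2 halvings: 2 × 14.58 ≈ 29 years.

approximately 29 years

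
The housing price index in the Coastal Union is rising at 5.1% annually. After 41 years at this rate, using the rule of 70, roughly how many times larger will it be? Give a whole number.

roughly 8 times

70/5.1 ≈ 13.73 years per doubling.
41 years fits 3 doublings: 2^3 = 8.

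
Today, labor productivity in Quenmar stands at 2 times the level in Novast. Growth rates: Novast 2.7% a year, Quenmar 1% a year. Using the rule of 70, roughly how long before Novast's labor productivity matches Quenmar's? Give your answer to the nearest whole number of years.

around 41 years

What matters is the difference: 1.7 pp.
Rule of 70 on the gap: the ratio halves every 70/1.7 ≈ 41.18 years.
A 2 times gap closes after 1 halving: 1 × 41.18 ≈ 41 years.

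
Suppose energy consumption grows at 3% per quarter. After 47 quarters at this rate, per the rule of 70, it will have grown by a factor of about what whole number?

about 4 times

At 3% one doubling takes ≈ 23.33 quarters; 47 quarters is 2 of them, so ×4.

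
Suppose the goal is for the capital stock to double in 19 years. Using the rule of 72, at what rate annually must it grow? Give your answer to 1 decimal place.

≈ 3.8%

72 / 19 ≈ 3.79, so about 3.8% annually.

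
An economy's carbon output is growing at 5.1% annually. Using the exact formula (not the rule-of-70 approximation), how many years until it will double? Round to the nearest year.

14 years

t = ln(2) / ln(1 + 0.051) = 0.6931 / 0.049742 ≈ 13.93.
≈ 14 years.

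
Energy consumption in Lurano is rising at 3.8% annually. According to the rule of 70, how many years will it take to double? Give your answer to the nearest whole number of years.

70/3.8 ≈ 18.42, so it doubles roughly every 18 years.

approximately 18 years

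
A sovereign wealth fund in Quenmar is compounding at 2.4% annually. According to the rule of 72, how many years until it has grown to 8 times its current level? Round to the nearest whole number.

roughly 90 years

One doubling takes 72/2.4 = 30.00 years.
8 = 2^3, so 3 doublings → 90 years.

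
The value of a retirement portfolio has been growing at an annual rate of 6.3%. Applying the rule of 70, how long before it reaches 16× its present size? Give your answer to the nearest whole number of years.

around 44 years

Doubling time ≈ 70/6.3 = 11.11 years.
16 = 2^4, so 4 doublings → 44 years.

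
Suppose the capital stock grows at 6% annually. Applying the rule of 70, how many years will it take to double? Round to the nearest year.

roughly 12 years

Doubling time ≈ 70 / 6 = 11.67 years.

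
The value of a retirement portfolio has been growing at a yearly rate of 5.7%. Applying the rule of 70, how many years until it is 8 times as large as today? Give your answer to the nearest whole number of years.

around 37 years

One doubling takes 70/5.7 = 12.28 years.
Getting to 8× needs 3 doublings: 3 × 12.28 ≈ 37 years.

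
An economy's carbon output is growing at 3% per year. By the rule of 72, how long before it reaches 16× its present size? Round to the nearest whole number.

Doubling time ≈ 72/3 = 24.00 years.
Getting to 16× needs 4 doublings: 4 × 24.00 ≈ 96 years.

96 years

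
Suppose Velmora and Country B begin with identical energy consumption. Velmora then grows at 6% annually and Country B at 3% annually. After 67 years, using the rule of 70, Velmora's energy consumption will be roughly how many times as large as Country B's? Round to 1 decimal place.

Rate gap = 6% − 3% = 3 points.
The ratio doubles every 70/3 ≈ 23.33 years.
67/23.33 ≈ 2.87 doublings → ratio ≈ 2^2.87 ≈ 7.3.

≈ 7.3 times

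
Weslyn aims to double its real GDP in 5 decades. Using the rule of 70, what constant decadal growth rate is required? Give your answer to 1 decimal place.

about 14.0%

70 / 5 ≈ 14.00, so about 14.0% per decade.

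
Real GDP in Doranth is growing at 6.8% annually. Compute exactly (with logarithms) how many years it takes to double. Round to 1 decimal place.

10.5 years

t = ln(2) / ln(1 + 0.068) = 0.6931 / 0.065788 ≈ 10.54.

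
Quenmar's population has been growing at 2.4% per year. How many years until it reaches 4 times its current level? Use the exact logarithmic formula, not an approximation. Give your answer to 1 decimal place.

58.5 years

t = ln(4) / ln(1 + 0.024) = 1.3863 / 0.023717 ≈ 58.45.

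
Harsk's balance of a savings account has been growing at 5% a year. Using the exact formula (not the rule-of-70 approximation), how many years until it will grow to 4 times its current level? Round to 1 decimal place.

28.4 years

t = ln(4) / ln(1 + 0.05) = 1.3863 / 0.048790 ≈ 28.41.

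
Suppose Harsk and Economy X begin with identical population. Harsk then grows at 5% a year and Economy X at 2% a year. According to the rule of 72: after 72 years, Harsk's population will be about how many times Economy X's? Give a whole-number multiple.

around 8 times

Harsk pulls ahead at 3 pp per year, so the ratio doubles every 72/3 ≈ 24.00 years.
In 72 years that's 3.00 doublings: 2^3.00 ≈ 8.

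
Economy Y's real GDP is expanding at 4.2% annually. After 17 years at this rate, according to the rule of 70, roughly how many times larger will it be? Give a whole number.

At 4.2% one doubling takes ≈ 16.67 years; 17 years is 1 of them, so ×2.

≈ 2 times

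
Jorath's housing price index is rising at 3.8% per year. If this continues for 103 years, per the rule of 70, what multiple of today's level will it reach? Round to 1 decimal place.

Doubles every ≈ 18.42 years (70/3.8).
103 years is 5.59 doublings; 2^5.59 ≈ 48.2×.

around 48.2 times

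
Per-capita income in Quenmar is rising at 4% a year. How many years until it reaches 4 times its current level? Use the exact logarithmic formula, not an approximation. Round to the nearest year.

35 years

t = ln(4) / ln(1 + 0.04) = 1.3863 / 0.039221 ≈ 35.35.
≈ 35 years.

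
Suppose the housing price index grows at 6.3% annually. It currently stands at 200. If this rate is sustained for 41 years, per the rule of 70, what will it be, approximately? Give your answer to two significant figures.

≈ 2600

It doubles every 70/6.3 ≈ 11.11 years, so 41 years is 3.69 doublings.
2^3.69 ≈ 12.91; 200 × 12.91 ≈ 2600.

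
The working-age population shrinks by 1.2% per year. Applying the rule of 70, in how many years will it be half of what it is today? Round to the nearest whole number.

≈ 58 years

Halving time ≈ 70 / 1.2 = 58.33 → 58 years.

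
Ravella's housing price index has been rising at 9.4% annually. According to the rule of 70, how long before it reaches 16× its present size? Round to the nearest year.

At 9.4% it doubles every 70/9.4 ≈ 7.45 years.
16× is 4 doublings, so 4 × 7.45 ≈ 30 years.

30 years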